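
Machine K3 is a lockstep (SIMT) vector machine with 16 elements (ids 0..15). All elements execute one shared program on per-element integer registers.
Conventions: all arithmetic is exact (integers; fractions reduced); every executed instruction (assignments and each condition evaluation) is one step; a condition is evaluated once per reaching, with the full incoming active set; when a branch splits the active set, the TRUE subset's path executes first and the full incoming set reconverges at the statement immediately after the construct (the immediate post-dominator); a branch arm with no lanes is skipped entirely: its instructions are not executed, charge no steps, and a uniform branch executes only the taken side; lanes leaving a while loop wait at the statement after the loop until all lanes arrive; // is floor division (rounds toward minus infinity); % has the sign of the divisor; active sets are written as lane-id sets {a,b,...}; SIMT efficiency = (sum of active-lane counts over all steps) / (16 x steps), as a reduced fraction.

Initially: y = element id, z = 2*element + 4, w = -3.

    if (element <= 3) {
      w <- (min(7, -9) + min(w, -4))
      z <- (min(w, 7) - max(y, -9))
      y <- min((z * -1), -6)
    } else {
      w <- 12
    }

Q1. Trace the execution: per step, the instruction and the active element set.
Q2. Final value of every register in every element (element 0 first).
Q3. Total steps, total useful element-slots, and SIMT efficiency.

step 0: eval (element <= 3)          {0,1,2,3,4,5,6,7,8,9,10,11,12,13,14,15}
step 1: w <- (min(7, -9) + min(w, -4)) {0,1,2,3}
step 2: z <- (min(w, 7) - max(y, -9)) {0,1,2,3}
step 3: y <- min((z * -1), -6)       {0,1,2,3}
step 4: w <- 12                      {4,5,6,7,8,9,10,11,12,13,14,15}

Answer: 5 steps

y: -6,-6,-6,-6,4,5,6,7,8,9,10,11,12,13,14,15
z: -13,-14,-15,-16,12,14,16,18,20,22,24,26,28,30,32,34
w: -13,-13,-13,-13,12,12,12,12,12,12,12,12,12,12,12,12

steps = 5; useful = 40; efficiency = 40/80 = 1/2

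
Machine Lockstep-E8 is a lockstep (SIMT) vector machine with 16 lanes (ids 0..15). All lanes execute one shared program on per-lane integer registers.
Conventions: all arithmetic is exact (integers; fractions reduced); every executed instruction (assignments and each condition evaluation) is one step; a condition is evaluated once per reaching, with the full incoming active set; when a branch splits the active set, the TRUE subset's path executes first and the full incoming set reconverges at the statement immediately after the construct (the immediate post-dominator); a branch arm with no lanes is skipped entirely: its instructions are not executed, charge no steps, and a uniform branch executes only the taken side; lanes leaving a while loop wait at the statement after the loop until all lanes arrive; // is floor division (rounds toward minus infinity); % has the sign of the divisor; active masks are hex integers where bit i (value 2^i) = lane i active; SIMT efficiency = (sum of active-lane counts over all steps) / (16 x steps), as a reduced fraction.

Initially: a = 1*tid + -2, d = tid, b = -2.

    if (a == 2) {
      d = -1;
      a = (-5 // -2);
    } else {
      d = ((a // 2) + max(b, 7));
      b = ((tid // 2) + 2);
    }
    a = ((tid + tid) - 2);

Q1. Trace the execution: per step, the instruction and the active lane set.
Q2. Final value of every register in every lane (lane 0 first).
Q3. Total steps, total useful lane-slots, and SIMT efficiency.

step 0: eval (a == 2)                0xffff
step 1: d <- -1                      0x0010
step 2: a <- (-5 // -2)              0x0010
step 3: d <- ((a // 2) + max(b, 7))  0xffef
step 4: b <- ((tid // 2) + 2)        0xffef
step 5: a <- ((tid + tid) - 2)       0xffff

Answer: 6 steps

a: -2,0,2,4,6,8,10,12,14,16,18,20,22,24,26,28
d: 6,6,7,7,-1,8,9,9,10,10,11,11,12,12,13,13
b: 2,2,3,3,-2,4,5,5,6,6,7,7,8,8,9,9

steps = 6; useful = 64; efficiency = 64/96 = 2/3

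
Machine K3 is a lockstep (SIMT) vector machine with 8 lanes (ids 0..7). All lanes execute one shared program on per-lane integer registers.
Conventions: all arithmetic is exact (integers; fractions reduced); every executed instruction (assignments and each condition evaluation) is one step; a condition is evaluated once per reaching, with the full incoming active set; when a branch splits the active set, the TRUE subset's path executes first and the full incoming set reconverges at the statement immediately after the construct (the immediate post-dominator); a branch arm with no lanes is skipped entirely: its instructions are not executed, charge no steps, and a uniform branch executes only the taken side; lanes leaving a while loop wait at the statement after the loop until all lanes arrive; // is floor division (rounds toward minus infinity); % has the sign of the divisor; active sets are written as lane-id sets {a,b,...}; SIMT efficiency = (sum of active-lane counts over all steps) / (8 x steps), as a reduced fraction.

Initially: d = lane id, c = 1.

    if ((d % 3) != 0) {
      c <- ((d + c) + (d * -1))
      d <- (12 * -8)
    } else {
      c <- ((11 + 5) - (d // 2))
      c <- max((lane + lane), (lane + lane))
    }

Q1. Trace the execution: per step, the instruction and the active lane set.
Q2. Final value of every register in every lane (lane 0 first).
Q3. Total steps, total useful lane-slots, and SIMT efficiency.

step 0: eval ((d % 3) != 0)          {0,1,2,3,4,5,6,7}
step 1: c <- ((d + c) + (d * -1))    {1,2,4,5,7}
step 2: d <- (12 * -8)               {1,2,4,5,7}
step 3: c <- ((11 + 5) - (d // 2))   {0,3,6}
step 4: c <- max((lane + lane), (lane + lane)) {0,3,6}

Answer: 5 steps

d: 0,-96,-96,3,-96,-96,6,-96
c: 0,1,1,6,1,1,12,1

steps = 5; useful = 24; efficiency = 24/40 = 3/5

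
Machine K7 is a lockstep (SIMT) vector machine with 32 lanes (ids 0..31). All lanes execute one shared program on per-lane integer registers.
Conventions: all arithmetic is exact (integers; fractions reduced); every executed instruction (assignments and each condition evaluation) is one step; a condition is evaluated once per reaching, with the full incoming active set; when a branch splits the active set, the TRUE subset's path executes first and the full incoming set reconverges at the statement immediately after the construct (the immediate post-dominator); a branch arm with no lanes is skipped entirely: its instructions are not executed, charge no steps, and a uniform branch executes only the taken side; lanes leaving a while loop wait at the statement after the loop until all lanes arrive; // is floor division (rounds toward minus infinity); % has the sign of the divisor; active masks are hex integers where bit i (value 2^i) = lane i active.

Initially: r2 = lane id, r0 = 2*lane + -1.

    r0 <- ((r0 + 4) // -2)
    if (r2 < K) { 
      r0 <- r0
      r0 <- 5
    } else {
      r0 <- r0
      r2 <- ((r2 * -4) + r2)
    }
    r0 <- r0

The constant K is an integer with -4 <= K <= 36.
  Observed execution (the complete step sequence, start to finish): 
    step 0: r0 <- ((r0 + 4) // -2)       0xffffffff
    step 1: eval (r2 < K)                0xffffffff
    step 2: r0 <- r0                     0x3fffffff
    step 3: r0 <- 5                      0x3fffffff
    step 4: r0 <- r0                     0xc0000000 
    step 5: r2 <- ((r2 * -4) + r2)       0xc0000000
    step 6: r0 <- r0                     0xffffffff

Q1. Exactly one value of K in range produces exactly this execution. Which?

Answer: K = 30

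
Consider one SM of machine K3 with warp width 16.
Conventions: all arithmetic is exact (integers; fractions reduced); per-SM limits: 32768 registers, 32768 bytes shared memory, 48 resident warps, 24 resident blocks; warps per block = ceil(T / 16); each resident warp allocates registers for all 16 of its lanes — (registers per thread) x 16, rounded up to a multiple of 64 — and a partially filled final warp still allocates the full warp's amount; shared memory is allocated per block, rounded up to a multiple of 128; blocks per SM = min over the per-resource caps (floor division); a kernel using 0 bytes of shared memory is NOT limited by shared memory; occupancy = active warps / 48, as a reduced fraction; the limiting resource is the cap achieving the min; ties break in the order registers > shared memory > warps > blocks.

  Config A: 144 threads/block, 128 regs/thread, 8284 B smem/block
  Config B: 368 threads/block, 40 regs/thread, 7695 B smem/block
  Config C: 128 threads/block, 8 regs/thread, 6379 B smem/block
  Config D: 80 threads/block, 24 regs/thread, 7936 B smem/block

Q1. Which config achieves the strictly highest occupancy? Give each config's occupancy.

occupancies: A 3/16, B 23/24, C 5/6, D 5/12

Answer: B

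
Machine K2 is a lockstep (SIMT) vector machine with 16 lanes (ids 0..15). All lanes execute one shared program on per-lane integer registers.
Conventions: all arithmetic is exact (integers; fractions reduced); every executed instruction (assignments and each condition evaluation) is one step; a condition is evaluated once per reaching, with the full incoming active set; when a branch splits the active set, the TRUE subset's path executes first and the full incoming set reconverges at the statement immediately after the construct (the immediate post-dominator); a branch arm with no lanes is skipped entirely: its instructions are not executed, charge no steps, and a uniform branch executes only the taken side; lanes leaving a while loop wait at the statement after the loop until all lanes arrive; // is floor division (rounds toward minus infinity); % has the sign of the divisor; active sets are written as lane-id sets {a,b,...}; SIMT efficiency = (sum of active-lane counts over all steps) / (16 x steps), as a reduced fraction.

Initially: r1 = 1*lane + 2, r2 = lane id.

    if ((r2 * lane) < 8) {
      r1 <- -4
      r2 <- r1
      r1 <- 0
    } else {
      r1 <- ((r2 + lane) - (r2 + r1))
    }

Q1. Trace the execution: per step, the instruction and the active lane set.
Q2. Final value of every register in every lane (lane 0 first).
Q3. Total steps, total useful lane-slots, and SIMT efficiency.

step 0: eval ((r2 * lane) < 8)       {0,1,2,3,4,5,6,7,8,9,10,11,12,13,14,15}
step 1: r1 <- -4                     {0,1,2}
step 2: r2 <- r1                     {0,1,2}
step 3: r1 <- 0                      {0,1,2}
step 4: r1 <- ((r2 + lane) - (r2 + r1)) {3,4,5,6,7,8,9,10,11,12,13,14,15}

Answer: 5 steps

r1: 0,0,0,-2,-2,-2,-2,-2,-2,-2,-2,-2,-2,-2,-2,-2
r2: -4,-4,-4,3,4,5,6,7,8,9,10,11,12,13,14,15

steps = 5; useful = 38; efficiency = 38/80 = 19/40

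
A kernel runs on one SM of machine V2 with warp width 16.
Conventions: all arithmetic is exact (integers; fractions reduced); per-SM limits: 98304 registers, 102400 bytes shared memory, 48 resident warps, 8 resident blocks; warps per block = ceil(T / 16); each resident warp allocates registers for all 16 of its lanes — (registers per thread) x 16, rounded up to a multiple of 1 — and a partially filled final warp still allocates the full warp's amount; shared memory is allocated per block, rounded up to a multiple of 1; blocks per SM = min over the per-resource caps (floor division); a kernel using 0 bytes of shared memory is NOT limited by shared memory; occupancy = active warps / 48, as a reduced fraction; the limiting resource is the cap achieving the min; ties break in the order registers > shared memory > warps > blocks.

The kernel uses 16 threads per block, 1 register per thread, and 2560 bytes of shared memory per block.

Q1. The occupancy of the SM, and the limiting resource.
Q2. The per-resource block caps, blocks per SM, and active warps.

Answer: occupancy 1/6, limited by blocks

registers: 6144 blocks
shared memory: 40 blocks
warps: 48 blocks
blocks: 8 blocks

Answer: 8 blocks, 8 active warps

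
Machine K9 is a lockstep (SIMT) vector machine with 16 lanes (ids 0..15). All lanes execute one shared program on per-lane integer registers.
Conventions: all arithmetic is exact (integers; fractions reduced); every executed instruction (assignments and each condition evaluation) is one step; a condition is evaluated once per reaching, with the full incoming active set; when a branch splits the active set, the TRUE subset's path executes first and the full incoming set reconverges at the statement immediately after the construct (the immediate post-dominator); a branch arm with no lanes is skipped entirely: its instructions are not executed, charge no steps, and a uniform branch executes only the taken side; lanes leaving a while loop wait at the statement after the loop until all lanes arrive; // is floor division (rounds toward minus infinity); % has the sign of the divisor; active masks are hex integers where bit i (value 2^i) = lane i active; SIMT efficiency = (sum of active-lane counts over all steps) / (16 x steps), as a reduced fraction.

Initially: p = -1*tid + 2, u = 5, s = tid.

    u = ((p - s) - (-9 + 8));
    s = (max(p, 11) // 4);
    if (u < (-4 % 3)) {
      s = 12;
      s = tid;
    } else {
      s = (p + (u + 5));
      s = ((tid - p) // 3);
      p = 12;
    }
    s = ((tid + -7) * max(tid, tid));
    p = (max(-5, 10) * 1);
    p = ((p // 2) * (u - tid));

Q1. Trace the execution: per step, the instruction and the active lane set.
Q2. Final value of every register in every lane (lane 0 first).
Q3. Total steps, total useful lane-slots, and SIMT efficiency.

step 0: u <- ((p - s) - (-9 + 8))    0xffff
step 1: s <- (max(p, 11) // 4)       0xffff
step 2: eval (u < (-4 % 3))          0xffff
step 3: s <- 12                      0xfffe
step 4: s <- tid                     0xfffe
step 5: s <- (p + (u + 5))           0x0001
step 6: s <- ((tid - p) // 3)        0x0001
step 7: p <- 12                      0x0001
step 8: s <- ((tid + -7) * max(tid, tid)) 0xffff
step 9: p <- (max(-5, 10) * 1)       0xffff
step 10: p <- ((p // 2) * (u - tid))  0xffff

Answer: 11 steps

p: 15,0,-15,-30,-45,-60,-75,-90,-105,-120,-135,-150,-165,-180,-195,-210
u: 3,1,-1,-3,-5,-7,-9,-11,-13,-15,-17,-19,-21,-23,-25,-27
s: 0,-6,-10,-12,-12,-10,-6,0,8,18,30,44,60,78,98,120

steps = 11; useful = 129; efficiency = 129/176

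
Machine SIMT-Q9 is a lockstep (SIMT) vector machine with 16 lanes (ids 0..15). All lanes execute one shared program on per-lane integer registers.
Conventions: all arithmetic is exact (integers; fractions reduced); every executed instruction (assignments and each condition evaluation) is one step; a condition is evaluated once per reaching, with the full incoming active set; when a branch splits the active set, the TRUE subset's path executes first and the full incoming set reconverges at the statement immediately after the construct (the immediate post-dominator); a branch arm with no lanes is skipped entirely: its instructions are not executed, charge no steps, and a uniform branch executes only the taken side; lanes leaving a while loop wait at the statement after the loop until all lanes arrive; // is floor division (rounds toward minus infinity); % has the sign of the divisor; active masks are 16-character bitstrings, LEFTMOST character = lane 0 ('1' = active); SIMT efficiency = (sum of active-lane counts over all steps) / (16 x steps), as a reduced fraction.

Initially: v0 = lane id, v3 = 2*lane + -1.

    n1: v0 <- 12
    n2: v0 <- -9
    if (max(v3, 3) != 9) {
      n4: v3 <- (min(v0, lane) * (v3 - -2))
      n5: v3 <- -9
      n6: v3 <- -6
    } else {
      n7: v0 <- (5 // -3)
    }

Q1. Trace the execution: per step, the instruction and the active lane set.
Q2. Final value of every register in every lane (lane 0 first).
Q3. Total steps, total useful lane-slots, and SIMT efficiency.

step 0: v0 <- 12                     1111111111111111
step 1: v0 <- -9                     1111111111111111
step 2: eval (max(v3, 3) != 9)       1111111111111111
step 3: v3 <- (min(v0, lane) * (v3 - -2)) 1111101111111111
step 4: v3 <- -9                     1111101111111111
step 5: v3 <- -6                     1111101111111111
step 6: v0 <- (5 // -3)              0000010000000000

Answer: 7 steps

v0: -9,-9,-9,-9,-9,-2,-9,-9,-9,-9,-9,-9,-9,-9,-9,-9
v3: -6,-6,-6,-6,-6,9,-6,-6,-6,-6,-6,-6,-6,-6,-6,-6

steps = 7; useful = 94; efficiency = 94/112 = 47/56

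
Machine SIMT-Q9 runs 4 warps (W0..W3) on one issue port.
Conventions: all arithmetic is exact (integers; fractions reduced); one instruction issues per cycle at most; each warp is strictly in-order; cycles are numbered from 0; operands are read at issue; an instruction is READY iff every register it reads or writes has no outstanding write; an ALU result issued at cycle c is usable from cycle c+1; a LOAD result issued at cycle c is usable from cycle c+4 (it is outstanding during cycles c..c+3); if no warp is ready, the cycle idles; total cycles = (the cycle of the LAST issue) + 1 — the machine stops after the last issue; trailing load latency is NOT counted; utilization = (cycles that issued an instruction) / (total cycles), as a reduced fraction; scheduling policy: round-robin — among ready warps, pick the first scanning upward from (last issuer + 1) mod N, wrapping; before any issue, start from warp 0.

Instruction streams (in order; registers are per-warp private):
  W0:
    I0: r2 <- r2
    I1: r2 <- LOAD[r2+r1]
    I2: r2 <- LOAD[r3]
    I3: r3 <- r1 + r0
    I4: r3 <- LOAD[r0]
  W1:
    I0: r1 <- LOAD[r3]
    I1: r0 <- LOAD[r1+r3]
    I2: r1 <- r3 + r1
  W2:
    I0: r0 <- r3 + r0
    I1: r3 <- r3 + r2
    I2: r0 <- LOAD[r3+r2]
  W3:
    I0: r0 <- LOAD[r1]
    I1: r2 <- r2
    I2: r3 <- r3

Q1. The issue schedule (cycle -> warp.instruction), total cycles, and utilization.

cycle 0: W0.I0
cycle 1: W1.I0
cycle 2: W2.I0
cycle 3: W3.I0
cycle 4: W0.I1
cycle 5: W1.I1
cycle 6: W2.I1
cycle 7: W3.I1
cycle 8: W0.I2
cycle 9: W1.I2
cycle 10: W2.I2
cycle 11: W3.I2
cycle 12: W0.I3
cycle 13: W0.I4

Answer: 14 cycles, utilization 1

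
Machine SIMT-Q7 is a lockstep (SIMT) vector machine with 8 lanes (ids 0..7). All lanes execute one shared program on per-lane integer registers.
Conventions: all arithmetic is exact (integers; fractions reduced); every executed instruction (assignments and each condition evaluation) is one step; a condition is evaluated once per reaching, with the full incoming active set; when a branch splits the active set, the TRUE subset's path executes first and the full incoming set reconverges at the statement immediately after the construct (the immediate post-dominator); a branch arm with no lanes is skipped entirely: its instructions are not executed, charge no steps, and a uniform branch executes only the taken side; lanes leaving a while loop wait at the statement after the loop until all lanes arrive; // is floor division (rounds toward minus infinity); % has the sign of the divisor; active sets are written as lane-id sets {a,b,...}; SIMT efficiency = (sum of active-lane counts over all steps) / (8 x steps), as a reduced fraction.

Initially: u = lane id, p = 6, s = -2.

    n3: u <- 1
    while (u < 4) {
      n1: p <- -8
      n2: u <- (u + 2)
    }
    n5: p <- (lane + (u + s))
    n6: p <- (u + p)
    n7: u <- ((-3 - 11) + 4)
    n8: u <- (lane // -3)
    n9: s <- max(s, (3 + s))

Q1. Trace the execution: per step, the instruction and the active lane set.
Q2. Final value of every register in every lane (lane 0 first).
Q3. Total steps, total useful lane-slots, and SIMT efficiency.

step 0: u <- 1                       {0,1,2,3,4,5,6,7}
step 1: eval (u < 4)                 {0,1,2,3,4,5,6,7}
step 2: p <- -8                      {0,1,2,3,4,5,6,7}
step 3: u <- (u + 2)                 {0,1,2,3,4,5,6,7}
step 4: eval (u < 4)                 {0,1,2,3,4,5,6,7}
step 5: p <- -8                      {0,1,2,3,4,5,6,7}
step 6: u <- (u + 2)                 {0,1,2,3,4,5,6,7}
step 7: eval (u < 4)                 {0,1,2,3,4,5,6,7}
step 8: p <- (lane + (u + s))        {0,1,2,3,4,5,6,7}
step 9: p <- (u + p)                 {0,1,2,3,4,5,6,7}
step 10: u <- ((-3 - 11) + 4)         {0,1,2,3,4,5,6,7}
step 11: u <- (lane // -3)            {0,1,2,3,4,5,6,7}
step 12: s <- max(s, (3 + s))         {0,1,2,3,4,5,6,7}

Answer: 13 steps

u: 0,-1,-1,-1,-2,-2,-2,-3
p: 8,9,10,11,12,13,14,15
s: 1,1,1,1,1,1,1,1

steps = 13; useful = 104; efficiency = 104/104 = 1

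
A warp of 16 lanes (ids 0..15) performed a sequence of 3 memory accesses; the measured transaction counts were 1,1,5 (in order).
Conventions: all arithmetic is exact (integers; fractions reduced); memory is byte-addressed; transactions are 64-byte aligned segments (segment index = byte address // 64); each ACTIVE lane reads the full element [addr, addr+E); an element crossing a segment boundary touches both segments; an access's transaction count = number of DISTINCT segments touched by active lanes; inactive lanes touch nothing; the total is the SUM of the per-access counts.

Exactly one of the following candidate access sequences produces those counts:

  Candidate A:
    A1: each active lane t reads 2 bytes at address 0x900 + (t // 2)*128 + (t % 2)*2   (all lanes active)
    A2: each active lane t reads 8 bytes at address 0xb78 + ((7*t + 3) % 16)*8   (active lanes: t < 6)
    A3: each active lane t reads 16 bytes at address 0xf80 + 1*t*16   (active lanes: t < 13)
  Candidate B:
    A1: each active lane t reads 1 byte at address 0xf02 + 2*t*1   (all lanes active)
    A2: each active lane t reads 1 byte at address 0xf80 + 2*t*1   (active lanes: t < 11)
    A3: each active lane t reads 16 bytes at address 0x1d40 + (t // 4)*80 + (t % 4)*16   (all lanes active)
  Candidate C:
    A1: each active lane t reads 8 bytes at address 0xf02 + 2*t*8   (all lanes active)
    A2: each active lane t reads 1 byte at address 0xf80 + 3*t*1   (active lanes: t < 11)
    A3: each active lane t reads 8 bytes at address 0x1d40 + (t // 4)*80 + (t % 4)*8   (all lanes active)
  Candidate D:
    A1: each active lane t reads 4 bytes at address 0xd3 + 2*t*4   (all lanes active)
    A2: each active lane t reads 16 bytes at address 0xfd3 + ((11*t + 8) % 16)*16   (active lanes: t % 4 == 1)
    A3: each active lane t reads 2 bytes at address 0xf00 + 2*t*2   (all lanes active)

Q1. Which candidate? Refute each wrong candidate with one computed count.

A: A1 gives 8 transactions, not 1
C: A1 gives 4 transactions, not 1
D: A1 gives 3 transactions, not 1
B: all counts match (1,1,5)

Answer: B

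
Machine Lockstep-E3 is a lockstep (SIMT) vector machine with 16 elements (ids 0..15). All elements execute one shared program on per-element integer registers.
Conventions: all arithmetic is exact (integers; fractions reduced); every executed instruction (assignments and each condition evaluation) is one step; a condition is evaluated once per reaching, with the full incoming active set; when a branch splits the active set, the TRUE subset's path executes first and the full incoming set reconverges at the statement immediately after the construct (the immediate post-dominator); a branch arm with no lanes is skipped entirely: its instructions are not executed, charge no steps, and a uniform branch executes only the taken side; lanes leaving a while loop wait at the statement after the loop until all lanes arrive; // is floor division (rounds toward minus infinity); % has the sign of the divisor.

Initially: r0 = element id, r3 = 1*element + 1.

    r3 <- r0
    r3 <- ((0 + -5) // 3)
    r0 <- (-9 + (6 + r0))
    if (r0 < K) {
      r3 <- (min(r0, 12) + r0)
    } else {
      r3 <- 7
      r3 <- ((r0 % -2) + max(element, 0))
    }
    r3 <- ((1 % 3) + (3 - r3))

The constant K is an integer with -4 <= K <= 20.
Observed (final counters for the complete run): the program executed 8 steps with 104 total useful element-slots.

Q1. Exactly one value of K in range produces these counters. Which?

Answer: K = 5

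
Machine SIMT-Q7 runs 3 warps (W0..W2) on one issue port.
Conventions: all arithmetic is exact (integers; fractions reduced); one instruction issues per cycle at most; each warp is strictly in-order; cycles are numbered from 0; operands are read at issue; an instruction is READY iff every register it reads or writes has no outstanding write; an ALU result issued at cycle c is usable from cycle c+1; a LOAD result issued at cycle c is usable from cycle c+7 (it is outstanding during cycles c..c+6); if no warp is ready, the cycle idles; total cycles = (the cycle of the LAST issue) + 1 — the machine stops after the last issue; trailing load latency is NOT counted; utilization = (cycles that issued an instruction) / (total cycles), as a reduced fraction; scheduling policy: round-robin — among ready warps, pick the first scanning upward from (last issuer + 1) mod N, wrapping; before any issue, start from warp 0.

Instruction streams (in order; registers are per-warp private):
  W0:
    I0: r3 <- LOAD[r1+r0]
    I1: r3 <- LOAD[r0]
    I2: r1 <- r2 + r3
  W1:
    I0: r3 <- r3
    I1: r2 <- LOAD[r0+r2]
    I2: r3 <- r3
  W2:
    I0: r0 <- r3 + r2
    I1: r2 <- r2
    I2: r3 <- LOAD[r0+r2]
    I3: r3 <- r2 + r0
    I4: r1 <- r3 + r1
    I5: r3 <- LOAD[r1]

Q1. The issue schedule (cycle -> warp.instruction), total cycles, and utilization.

cycle 0: W0.I0
cycle 1: W1.I0
cycle 2: W2.I0
cycle 3: W1.I1
cycle 4: W2.I1
cycle 5: W1.I2
cycle 6: W2.I2
cycle 7: W0.I1
cycle 8: idle
cycle 9: idle
cycle 10: idle
cycle 11: idle
cycle 12: idle
cycle 13: W2.I3
cycle 14: W0.I2
cycle 15: W2.I4
cycle 16: W2.I5

Answer: 17 cycles, utilization 12/17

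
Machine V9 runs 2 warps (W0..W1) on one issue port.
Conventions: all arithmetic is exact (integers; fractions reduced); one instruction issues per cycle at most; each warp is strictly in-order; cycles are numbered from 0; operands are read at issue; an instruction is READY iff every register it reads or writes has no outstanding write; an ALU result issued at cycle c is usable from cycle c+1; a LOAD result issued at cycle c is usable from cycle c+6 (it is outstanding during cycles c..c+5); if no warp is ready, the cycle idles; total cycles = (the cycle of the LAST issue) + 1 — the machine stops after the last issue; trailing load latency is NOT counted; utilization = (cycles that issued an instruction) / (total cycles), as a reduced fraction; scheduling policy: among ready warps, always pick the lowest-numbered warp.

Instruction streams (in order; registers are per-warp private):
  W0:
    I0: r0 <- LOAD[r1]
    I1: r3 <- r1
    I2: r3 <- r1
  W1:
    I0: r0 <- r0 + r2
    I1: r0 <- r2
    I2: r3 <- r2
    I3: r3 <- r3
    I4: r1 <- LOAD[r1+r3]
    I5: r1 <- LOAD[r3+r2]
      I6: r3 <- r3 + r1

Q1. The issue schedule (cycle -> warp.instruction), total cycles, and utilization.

cycle 0: W0.I0
cycle 1: W0.I1
cycle 2: W0.I2
cycle 3: W1.I0
cycle 4: W1.I1
cycle 5: W1.I2
cycle 6: W1.I3
cycle 7: W1.I4
cycle 8: idle
cycle 9: idle
cycle 10: idle
cycle 11: idle
cycle 12: idle
cycle 13: W1.I5
cycle 14: idle
cycle 15: idle
cycle 16: idle
cycle 17: idle
cycle 18: idle
cycle 19: W1.I6

Answer: 20 cycles, utilization 1/2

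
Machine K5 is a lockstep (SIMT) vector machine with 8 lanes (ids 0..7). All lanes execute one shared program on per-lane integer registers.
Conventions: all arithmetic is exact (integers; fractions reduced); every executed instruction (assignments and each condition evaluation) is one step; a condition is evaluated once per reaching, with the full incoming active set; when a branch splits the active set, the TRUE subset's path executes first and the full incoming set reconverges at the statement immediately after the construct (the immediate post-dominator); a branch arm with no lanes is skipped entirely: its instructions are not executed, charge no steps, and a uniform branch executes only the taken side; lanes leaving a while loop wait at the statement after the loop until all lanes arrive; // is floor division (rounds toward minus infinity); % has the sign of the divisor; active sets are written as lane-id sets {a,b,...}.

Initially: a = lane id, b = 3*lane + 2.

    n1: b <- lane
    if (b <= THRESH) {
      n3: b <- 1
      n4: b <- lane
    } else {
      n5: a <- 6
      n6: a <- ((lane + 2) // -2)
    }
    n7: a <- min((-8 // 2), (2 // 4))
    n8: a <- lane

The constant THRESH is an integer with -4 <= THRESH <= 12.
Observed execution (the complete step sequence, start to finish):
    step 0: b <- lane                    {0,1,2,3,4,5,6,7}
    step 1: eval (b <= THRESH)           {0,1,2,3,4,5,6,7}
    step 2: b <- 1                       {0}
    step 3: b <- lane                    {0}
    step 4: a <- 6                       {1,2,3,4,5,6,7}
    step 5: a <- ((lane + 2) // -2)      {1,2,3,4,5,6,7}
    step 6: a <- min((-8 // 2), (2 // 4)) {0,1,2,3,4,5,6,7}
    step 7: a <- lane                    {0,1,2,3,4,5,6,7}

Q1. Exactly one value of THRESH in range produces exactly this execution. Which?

Answer: THRESH = 0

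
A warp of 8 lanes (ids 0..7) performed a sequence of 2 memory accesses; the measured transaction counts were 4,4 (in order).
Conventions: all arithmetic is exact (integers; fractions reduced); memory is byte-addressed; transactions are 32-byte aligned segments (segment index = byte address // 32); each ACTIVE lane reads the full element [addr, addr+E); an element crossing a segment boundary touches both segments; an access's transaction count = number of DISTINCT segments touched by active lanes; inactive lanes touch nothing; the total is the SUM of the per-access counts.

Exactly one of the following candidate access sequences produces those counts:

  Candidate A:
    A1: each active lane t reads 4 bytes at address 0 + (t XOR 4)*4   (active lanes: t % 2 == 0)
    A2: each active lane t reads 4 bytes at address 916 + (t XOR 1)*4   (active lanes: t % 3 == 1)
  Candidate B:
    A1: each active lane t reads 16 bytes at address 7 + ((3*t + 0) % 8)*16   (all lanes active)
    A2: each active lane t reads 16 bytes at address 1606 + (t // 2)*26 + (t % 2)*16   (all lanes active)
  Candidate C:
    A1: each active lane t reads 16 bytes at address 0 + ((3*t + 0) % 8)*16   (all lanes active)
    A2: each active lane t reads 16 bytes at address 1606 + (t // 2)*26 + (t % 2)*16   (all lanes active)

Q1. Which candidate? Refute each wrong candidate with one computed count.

A: A1 gives 1 transaction, not 4
B: A1 gives 5 transactions, not 4
C: all counts match (4,4)

Answer: C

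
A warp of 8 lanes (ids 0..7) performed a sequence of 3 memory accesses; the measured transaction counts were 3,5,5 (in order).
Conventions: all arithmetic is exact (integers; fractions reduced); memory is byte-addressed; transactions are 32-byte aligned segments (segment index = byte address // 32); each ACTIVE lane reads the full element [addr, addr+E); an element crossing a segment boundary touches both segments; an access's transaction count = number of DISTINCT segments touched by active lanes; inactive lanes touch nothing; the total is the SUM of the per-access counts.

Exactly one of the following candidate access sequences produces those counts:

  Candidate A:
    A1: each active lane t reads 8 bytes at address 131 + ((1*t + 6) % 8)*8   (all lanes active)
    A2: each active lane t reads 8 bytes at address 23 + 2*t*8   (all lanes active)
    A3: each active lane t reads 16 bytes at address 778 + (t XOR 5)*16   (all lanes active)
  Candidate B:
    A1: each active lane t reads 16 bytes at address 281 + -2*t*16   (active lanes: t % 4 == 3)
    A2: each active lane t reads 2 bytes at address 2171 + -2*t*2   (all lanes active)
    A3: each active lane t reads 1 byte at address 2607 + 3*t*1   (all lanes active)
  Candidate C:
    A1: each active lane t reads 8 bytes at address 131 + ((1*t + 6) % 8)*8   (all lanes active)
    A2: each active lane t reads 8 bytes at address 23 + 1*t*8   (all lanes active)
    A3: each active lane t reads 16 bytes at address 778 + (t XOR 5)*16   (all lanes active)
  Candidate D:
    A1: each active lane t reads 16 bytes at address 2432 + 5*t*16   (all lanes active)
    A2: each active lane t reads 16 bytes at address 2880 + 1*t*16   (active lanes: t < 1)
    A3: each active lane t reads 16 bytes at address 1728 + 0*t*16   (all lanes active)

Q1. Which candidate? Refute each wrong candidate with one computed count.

B: A1 gives 4 transactions, not 3
C: A2 gives 3 transactions, not 5
D: A1 gives 8 transactions, not 3
A: all counts match (3,5,5)

Answer: A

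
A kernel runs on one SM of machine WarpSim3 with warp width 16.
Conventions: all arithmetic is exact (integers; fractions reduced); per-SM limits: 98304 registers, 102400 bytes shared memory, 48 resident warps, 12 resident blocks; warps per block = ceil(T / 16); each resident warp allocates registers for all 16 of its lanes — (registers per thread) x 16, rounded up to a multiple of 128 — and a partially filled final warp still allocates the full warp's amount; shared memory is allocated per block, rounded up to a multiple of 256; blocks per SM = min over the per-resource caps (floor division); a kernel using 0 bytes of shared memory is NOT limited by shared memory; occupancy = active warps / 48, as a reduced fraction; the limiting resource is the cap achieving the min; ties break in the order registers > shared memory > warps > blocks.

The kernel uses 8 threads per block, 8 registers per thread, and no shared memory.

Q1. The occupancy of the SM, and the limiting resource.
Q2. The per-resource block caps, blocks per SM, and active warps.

Answer: occupancy 1/4, limited by blocks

registers: 768 blocks
shared memory: no limit (kernel uses none)
warps: 48 blocks
blocks: 12 blocks

Answer: 12 blocks, 12 active warps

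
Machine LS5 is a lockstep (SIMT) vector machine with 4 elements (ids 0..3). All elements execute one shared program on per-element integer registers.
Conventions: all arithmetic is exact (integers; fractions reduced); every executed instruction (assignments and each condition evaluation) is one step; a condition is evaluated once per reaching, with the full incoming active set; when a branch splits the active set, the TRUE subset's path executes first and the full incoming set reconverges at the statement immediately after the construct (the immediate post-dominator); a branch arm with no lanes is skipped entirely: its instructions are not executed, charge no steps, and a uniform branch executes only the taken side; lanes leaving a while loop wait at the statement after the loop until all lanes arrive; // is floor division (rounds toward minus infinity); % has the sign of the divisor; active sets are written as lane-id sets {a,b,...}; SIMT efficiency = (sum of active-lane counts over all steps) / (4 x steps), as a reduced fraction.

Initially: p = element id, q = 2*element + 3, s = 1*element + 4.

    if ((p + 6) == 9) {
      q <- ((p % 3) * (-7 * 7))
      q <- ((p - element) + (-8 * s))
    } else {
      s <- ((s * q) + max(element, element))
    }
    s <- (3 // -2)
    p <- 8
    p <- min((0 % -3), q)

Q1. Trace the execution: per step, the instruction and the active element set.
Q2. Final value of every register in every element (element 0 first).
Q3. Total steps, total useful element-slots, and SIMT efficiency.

step 0: eval ((p + 6) == 9)          {0,1,2,3}
step 1: q <- ((p % 3) * (-7 * 7))    {3}
step 2: q <- ((p - element) + (-8 * s)) {3}
step 3: s <- ((s * q) + max(element, element)) {0,1,2}
step 4: s <- (3 // -2)               {0,1,2,3}
step 5: p <- 8                       {0,1,2,3}
step 6: p <- min((0 % -3), q)        {0,1,2,3}

Answer: 7 steps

p: 0,0,0,-56
q: 3,5,7,-56
s: -2,-2,-2,-2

steps = 7; useful = 21; efficiency = 21/28 = 3/4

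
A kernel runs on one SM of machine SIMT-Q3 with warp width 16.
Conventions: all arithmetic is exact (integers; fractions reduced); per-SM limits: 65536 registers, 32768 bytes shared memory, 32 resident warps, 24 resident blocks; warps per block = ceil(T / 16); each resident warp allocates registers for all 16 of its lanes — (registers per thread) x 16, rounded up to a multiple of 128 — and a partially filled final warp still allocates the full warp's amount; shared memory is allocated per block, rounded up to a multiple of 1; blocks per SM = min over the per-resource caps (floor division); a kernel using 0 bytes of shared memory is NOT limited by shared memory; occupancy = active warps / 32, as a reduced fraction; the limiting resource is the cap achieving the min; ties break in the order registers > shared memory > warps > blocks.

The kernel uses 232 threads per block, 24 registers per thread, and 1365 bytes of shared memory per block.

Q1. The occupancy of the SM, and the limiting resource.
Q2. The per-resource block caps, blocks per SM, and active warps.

Answer: occupancy 15/16, limited by warps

registers: 11 blocks
shared memory: 24 blocks
warps: 2 blocks
blocks: 24 blocks

Answer: 2 blocks, 30 active warps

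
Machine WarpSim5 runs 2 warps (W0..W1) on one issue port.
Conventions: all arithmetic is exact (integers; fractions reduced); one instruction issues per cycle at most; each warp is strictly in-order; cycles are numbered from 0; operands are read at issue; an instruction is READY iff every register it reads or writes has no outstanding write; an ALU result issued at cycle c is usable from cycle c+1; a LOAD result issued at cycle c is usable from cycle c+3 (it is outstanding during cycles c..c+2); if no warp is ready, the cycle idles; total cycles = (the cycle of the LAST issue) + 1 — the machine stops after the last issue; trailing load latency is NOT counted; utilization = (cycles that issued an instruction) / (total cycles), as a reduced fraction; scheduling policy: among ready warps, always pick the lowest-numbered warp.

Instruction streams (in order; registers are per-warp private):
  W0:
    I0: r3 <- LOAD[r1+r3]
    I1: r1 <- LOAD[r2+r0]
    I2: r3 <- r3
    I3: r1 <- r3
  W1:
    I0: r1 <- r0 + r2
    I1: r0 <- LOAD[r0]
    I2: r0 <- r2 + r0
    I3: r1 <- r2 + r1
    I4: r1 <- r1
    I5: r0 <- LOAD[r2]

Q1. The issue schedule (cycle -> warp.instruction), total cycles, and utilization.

cycle 0: W0.I0
cycle 1: W0.I1
cycle 2: W1.I0
cycle 3: W0.I2
cycle 4: W0.I3
cycle 5: W1.I1
cycle 6: idle
cycle 7: idle
cycle 8: W1.I2
cycle 9: W1.I3
cycle 10: W1.I4
cycle 11: W1.I5

Answer: 12 cycles, utilization 5/6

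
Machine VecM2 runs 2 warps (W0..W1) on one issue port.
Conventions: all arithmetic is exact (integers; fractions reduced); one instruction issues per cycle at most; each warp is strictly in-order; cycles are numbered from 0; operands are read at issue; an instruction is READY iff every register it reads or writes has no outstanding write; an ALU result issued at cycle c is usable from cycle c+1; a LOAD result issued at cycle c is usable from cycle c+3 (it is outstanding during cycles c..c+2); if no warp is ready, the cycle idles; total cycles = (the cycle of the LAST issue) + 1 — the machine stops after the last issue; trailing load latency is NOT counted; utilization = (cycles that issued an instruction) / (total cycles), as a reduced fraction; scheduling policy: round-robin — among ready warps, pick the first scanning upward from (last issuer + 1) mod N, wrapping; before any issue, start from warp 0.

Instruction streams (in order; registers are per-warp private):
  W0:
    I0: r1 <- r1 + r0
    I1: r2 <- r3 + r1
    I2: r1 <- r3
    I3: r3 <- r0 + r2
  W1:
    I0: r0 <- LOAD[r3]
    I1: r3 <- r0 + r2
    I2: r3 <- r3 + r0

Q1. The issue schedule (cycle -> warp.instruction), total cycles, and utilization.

cycle 0: W0.I0
cycle 1: W1.I0
cycle 2: W0.I1
cycle 3: W0.I2
cycle 4: W1.I1
cycle 5: W0.I3
cycle 6: W1.I2

Answer: 7 cycles, utilization 1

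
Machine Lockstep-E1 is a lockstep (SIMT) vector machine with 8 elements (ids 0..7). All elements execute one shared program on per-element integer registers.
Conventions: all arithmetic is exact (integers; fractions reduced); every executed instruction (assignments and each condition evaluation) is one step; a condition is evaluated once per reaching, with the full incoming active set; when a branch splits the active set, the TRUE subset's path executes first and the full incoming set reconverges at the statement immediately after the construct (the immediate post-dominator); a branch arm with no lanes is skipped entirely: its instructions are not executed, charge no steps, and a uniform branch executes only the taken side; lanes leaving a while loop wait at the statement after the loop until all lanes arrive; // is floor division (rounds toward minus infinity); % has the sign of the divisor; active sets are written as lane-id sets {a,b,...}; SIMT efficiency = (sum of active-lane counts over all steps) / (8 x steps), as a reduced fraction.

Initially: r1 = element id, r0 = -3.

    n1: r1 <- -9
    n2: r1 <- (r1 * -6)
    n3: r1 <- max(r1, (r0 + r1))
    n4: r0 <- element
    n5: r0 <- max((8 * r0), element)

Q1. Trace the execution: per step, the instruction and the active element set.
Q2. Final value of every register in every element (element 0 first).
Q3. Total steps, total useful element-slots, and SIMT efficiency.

step 0: r1 <- -9                     {0,1,2,3,4,5,6,7}
step 1: r1 <- (r1 * -6)              {0,1,2,3,4,5,6,7}
step 2: r1 <- max(r1, (r0 + r1))     {0,1,2,3,4,5,6,7}
step 3: r0 <- element                {0,1,2,3,4,5,6,7}
step 4: r0 <- max((8 * r0), element) {0,1,2,3,4,5,6,7}

Answer: 5 steps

r1: 54,54,54,54,54,54,54,54
r0: 0,8,16,24,32,40,48,56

steps = 5; useful = 40; efficiency = 40/40 = 1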